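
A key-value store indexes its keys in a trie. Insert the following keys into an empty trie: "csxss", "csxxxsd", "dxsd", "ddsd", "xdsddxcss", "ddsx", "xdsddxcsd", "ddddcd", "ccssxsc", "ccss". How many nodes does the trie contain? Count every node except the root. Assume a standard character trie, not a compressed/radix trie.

37

Insert word by word; a character creates a node only if that edge doesn't already exist:
  "csxss" → 5 new (c, s, x, s, s)
  "csxxxsd" → prefix "csx" already present; 4 new (x, x, s, d)
  "dxsd" → 4 new (d, x, s, d)
  "ddsd" → prefix "d" already present; 3 new (d, s, d)
  "xdsddxcss" → 9 new (x, d, s, d, d, x, c, s, s)
  "ddsx" → prefix "dds" already present; 1 new (x)
  "xdsddxcsd" → prefix "xdsddxcs" already present; 1 new (d)
  "ddddcd" → prefix "dd" already present; 4 new (d, d, c, d)
  "ccssxsc" → prefix "c" already present; 6 new (c, s, s, x, s, c)
  "ccss" → prefix "ccss" already present; 0 new (none)
Total nodes = 5 + 4 + 4 + 3 + 9 + 1 + 1 + 4 + 6 + 0 = 37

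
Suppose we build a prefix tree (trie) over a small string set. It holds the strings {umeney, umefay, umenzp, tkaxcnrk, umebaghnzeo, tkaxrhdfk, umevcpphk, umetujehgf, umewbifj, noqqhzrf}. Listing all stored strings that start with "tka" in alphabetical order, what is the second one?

Words with prefix "tka", in lexicographic order: "tkaxcnrk", "tkaxrhdfk"
Position 2: tkaxrhdfk

tkaxrhdfk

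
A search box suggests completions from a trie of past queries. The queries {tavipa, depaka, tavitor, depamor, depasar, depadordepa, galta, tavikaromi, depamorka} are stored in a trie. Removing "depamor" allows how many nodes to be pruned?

0

After clearing the end-marker at "depamor", prune upward until reaching a node still needed by another word.
Every node on "depamor" is still needed (e.g. by "depamorka"), so nothing is freed.
Nodes removed: 0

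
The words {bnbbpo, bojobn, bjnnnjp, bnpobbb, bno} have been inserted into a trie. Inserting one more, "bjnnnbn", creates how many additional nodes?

2

"bjnnn" is already a path in the trie; the remaining "bn" must be added.
So 7 − 5 = 2 new nodes.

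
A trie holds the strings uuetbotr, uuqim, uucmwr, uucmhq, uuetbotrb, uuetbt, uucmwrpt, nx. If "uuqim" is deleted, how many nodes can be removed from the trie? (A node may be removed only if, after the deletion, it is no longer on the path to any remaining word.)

3

A node on "uuqim"'s path can go only if nothing else ends at it or branches off below it.
The suffix "qim" (3 nodes) is used only by "uuqim"; the node for "uu" still has the child "e", so pruning stops there.
Nodes removed: 3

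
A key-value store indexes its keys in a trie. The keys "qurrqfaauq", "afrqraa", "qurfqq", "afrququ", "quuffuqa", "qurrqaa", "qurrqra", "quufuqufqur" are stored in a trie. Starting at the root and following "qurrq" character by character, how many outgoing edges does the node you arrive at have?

3

Walk "qurrq" from the root, arriving at one node.
Distinct next characters after "qurrq": a, f, r.
That node has 3 child edges.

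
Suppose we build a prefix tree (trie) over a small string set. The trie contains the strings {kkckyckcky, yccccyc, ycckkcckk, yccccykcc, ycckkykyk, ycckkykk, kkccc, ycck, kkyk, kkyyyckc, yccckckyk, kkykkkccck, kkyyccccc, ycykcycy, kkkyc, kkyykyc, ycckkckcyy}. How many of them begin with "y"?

9

Traverse to the node for "y", then collect every word in that subtree.
Matches: "yccccyc", "yccccykcc", "yccckckyk", "ycck", "ycckkcckk", "ycckkckcyy", "ycckkykk", "ycckkykyk", "ycykcycy"
Count: 9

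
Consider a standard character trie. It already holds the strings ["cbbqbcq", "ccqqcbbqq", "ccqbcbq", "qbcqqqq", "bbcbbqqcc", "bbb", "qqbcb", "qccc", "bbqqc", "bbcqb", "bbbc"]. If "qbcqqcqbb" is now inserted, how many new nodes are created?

4

"qbcqq" is already a path in the trie; the remaining "cqbb" must be added.
Each of the 4 remaining characters creates one node.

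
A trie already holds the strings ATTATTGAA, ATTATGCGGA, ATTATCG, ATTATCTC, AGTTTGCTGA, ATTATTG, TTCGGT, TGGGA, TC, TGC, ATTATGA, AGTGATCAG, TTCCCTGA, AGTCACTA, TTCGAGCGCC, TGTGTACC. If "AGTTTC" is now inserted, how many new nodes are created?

1

The longest prefix of "AGTTTC" already in the trie is "AGTTT" (length 5).
New nodes needed: |"AGTTTC"| − 5 = 6 − 5 = 1.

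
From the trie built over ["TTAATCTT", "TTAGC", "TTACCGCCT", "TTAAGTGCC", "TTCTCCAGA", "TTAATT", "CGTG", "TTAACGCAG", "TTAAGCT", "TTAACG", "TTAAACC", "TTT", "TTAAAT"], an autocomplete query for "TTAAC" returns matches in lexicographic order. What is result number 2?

DFS of the "TTAAC" subtree visits, in order: "TTAACG", "TTAACGCAG"
The 2nd is TTAACGCAG.

TTAACGCAG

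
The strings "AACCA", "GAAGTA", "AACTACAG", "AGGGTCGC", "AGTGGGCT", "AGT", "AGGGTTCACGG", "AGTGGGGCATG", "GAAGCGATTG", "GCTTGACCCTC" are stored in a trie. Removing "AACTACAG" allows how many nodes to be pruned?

A node on "AACTACAG"'s path can go only if nothing else ends at it or branches off below it.
The suffix "TACAG" (5 nodes) is used only by "AACTACAG"; the node for "AAC" still has the child "C", so pruning stops there.
Nodes removed: 5

5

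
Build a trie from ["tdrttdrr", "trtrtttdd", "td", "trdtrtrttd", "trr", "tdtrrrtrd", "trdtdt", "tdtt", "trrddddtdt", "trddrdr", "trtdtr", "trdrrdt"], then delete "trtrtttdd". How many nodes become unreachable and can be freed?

6

A node on "trtrtttdd"'s path can go only if nothing else ends at it or branches off below it.
The suffix "rtttdd" (6 nodes) is used only by "trtrtttdd"; the node for "trt" still has the child "d", so pruning stops there.
Nodes removed: 6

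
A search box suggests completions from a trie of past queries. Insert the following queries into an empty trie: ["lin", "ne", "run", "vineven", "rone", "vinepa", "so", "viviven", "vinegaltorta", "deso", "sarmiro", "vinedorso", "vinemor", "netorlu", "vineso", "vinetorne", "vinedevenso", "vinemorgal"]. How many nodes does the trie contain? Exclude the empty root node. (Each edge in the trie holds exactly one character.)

74

For each word, the new-node count is its length minus the longest prefix already in the trie:
  "lin" → 3 new (l, i, n)
  "ne" → 2 new (n, e)
  "run" → 3 new (r, u, n)
  "vineven" → 7 new (v, i, n, e, v, e, n)
  "rone" → prefix "r" already present; 3 new (o, n, e)
  "vinepa" → prefix "vine" already present; 2 new (p, a)
  "so" → 2 new (s, o)
  "viviven" → prefix "vi" already present; 5 new (v, i, v, e, n)
  "vinegaltorta" → prefix "vine" already present; 8 new (g, a, l, t, o, r, t, a)
  "deso" → 4 new (d, e, s, o)
  "sarmiro" → prefix "s" already present; 6 new (a, r, m, i, r, o)
  "vinedorso" → prefix "vine" already present; 5 new (d, o, r, s, o)
  "vinemor" → prefix "vine" already present; 3 new (m, o, r)
  "netorlu" → prefix "ne" already present; 5 new (t, o, r, l, u)
  "vineso" → prefix "vine" already present; 2 new (s, o)
  "vinetorne" → prefix "vine" already present; 5 new (t, o, r, n, e)
  "vinedevenso" → prefix "vined" already present; 6 new (e, v, e, n, s, o)
  "vinemorgal" → prefix "vinemor" already present; 3 new (g, a, l)
Total nodes = 3 + 2 + 3 + 7 + 3 + 2 + 2 + 5 + 8 + 4 + 6 + 5 + 3 + 5 + 2 + 5 + 6 + 3 = 74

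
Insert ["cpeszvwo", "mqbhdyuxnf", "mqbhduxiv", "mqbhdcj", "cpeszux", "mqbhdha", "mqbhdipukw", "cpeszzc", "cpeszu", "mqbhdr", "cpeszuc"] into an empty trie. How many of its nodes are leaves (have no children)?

10

A leaf is a node with no children — equivalently, the end of a word that is not a proper prefix of any other stored word.
Those words: "cpeszuc", "cpeszux", "cpeszvwo", "cpeszzc", "mqbhdcj", "mqbhdha", "mqbhdipukw", "mqbhdr", "mqbhduxiv", "mqbhdyuxnf"
Leaf count: 10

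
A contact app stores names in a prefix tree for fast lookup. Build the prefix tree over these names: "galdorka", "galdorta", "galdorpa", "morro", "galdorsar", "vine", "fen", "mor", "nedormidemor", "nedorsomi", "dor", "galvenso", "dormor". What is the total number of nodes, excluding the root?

54

Trace insertions, counting only characters that open a new branch:
  "galdorka" → 8 new (g, a, l, d, o, r, k, a)
  "galdorta" → prefix "galdor" already present; 2 new (t, a)
  "galdorpa" → prefix "galdor" already present; 2 new (p, a)
  "morro" → 5 new (m, o, r, r, o)
  "galdorsar" → prefix "galdor" already present; 3 new (s, a, r)
  "vine" → 4 new (v, i, n, e)
  "fen" → 3 new (f, e, n)
  "mor" → prefix "mor" already present; 0 new (none)
  "nedormidemor" → 12 new (n, e, d, o, r, m, i, d, e, m, o, r)
  "nedorsomi" → prefix "nedor" already present; 4 new (s, o, m, i)
  "dor" → 3 new (d, o, r)
  "galvenso" → prefix "gal" already present; 5 new (v, e, n, s, o)
  "dormor" → prefix "dor" already present; 3 new (m, o, r)
Total nodes = 8 + 2 + 2 + 5 + 3 + 4 + 3 + 0 + 12 + 4 + 3 + 5 + 3 = 54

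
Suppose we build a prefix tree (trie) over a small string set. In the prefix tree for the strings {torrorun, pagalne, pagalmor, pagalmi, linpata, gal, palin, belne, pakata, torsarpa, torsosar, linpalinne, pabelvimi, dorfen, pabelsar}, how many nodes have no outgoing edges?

15

Leaves are exactly the stored words that no other stored word extends.
Those words: "belne", "dorfen", "gal", "linpalinne", "linpata", "pabelsar", "pabelvimi", "pagalmi", "pagalmor", "pagalne", "pakata", "palin", "torrorun", "torsarpa", "torsosar"
Leaf count: 15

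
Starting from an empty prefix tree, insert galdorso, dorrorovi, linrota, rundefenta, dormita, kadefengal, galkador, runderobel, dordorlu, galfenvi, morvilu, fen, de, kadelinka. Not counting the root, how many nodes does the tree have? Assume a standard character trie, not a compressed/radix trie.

Insert word by word; a character creates a node only if that edge doesn't already exist:
  "galdorso" → 8 new (g, a, l, d, o, r, s, o)
  "dorrorovi" → 9 new (d, o, r, r, o, r, o, v, i)
  "linrota" → 7 new (l, i, n, r, o, t, a)
  "rundefenta" → 10 new (r, u, n, d, e, f, e, n, t, a)
  "dormita" → prefix "dor" already present; 4 new (m, i, t, a)
  "kadefengal" → 10 new (k, a, d, e, f, e, n, g, a, l)
  "galkador" → prefix "gal" already present; 5 new (k, a, d, o, r)
  "runderobel" → prefix "runde" already present; 5 new (r, o, b, e, l)
  "dordorlu" → prefix "dor" already present; 5 new (d, o, r, l, u)
  "galfenvi" → prefix "gal" already present; 5 new (f, e, n, v, i)
  "morvilu" → 7 new (m, o, r, v, i, l, u)
  "fen" → 3 new (f, e, n)
  "de" → prefix "d" already present; 1 new (e)
  "kadelinka" → prefix "kade" already present; 5 new (l, i, n, k, a)
Total nodes = 8 + 9 + 7 + 10 + 4 + 10 + 5 + 5 + 5 + 5 + 7 + 3 + 1 + 5 = 84

84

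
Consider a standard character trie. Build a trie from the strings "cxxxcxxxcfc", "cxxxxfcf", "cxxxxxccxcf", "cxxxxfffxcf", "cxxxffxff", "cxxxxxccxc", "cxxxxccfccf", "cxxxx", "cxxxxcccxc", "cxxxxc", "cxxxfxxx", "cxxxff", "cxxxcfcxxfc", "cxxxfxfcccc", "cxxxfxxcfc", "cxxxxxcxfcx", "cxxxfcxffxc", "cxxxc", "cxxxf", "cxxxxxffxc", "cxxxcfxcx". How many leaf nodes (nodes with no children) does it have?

A leaf is a node with no children — equivalently, the end of a word that is not a proper prefix of any other stored word.
Those words: "cxxxcfcxxfc", "cxxxcfxcx", "cxxxcxxxcfc", "cxxxfcxffxc", "cxxxffxff", "cxxxfxfcccc", "cxxxfxxcfc", "cxxxfxxx", "cxxxxcccxc", "cxxxxccfccf", "cxxxxfcf", "cxxxxfffxcf", "cxxxxxccxcf", "cxxxxxcxfcx", "cxxxxxffxc"
Leaf count: 15

15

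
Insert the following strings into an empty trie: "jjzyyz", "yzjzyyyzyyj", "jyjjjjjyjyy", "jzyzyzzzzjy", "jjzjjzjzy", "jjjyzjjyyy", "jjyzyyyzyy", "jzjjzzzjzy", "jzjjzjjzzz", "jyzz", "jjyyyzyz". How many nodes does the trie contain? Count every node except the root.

79

Insert word by word; a character creates a node only if that edge doesn't already exist:
  "jjzyyz" → 6 new (j, j, z, y, y, z)
  "yzjzyyyzyyj" → 11 new (y, z, j, z, y, y, y, z, y, y, j)
  "jyjjjjjyjyy" → prefix "j" already present; 10 new (y, j, j, j, j, j, y, j, y, y)
  "jzyzyzzzzjy" → prefix "j" already present; 10 new (z, y, z, y, z, z, z, z, j, y)
  "jjzjjzjzy" → prefix "jjz" already present; 6 new (j, j, z, j, z, y)
  "jjjyzjjyyy" → prefix "jj" already present; 8 new (j, y, z, j, j, y, y, y)
  "jjyzyyyzyy" → prefix "jj" already present; 8 new (y, z, y, y, y, z, y, y)
  "jzjjzzzjzy" → prefix "jz" already present; 8 new (j, j, z, z, z, j, z, y)
  "jzjjzjjzzz" → prefix "jzjjz" already present; 5 new (j, j, z, z, z)
  "jyzz" → prefix "jy" already present; 2 new (z, z)
  "jjyyyzyz" → prefix "jjy" already present; 5 new (y, y, z, y, z)
Total nodes = 6 + 11 + 10 + 10 + 6 + 8 + 8 + 8 + 5 + 2 + 5 = 79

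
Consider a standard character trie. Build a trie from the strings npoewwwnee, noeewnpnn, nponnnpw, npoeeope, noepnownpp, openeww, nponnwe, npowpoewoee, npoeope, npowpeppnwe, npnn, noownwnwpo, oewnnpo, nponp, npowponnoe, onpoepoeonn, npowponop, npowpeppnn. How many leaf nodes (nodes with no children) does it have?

Leaves are exactly the stored words that no other stored word extends.
Those words: "noeewnpnn", "noepnownpp", "noownwnwpo", "npnn", "npoeeope", "npoeope", "npoewwwnee", "nponnnpw", "nponnwe", "nponp", "npowpeppnn", "npowpeppnwe", "npowpoewoee", "npowponnoe", "npowponop", "oewnnpo", "onpoepoeonn", "openeww"
Leaf count: 18

18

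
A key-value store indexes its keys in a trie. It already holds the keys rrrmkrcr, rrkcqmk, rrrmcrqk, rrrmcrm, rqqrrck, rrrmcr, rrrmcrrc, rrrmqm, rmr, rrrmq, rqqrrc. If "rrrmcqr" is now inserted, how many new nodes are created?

2

Walking "rrrmcqr" from the root, the first 5 characters ("rrrmc") follow existing edges; "q" is the first miss.
New nodes needed: |"rrrmcqr"| − 5 = 7 − 5 = 2.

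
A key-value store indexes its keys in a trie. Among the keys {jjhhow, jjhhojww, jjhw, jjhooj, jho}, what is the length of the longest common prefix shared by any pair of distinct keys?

5

The deepest shared node is where two words last agree before diverging.
e.g. "jjhhojww" and "jjhhow" share the prefix "jjhho" of length 5; no pair shares a longer one.
Longest shared-prefix length: 5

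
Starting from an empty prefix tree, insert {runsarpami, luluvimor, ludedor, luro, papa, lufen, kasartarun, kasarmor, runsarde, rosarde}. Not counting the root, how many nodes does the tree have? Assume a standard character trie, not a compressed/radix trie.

Count nodes per top-level branch (shared prefixes stored once):
  'k'-branch (kasarmor, kasartarun): 13 nodes
  'l'-branch (ludedor, lufen, luluvimor, luro): 19 nodes
  'p'-branch (papa): 4 nodes
  'r'-branch (rosarde, runsarde, runsarpami): 18 nodes
Sum: 54

54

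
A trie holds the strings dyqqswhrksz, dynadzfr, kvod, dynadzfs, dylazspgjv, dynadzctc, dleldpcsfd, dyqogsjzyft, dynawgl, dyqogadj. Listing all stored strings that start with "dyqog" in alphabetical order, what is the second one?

dyqogsjzyft

DFS of the "dyqog" subtree visits, in order: "dyqogadj", "dyqogsjzyft"
Position 2: dyqogsjzyft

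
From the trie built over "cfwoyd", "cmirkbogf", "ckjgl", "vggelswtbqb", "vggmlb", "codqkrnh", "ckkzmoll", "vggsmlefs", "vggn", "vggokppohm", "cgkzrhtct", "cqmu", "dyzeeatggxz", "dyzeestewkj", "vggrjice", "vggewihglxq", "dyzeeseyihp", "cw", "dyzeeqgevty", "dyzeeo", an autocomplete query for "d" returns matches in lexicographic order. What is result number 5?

Words with prefix "d", in lexicographic order: "dyzeeatggxz", "dyzeeo", "dyzeeqgevty", "dyzeeseyihp", "dyzeestewkj"
The 5th is dyzeestewkj.

dyzeestewkj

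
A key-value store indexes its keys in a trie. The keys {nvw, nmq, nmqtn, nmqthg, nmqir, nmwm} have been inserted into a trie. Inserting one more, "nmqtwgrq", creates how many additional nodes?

Walking "nmqtwgrq" from the root, the first 4 characters ("nmqt") follow existing edges; "w" is the first miss.
Each of the 4 remaining characters creates one node.

4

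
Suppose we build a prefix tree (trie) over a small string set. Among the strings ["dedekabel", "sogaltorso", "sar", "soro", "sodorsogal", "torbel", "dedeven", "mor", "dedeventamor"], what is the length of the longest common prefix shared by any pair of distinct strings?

7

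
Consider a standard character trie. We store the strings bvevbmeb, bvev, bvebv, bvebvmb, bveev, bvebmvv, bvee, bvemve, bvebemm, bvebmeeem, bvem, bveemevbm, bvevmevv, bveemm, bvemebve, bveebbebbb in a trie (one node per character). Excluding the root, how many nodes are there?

47

For each word, the new-node count is its length minus the longest prefix already in the trie:
  "bvevbmeb" → 8 new (b, v, e, v, b, m, e, b)
  "bvev" → prefix "bvev" already present; 0 new (none)
  "bvebv" → prefix "bve" already present; 2 new (b, v)
  "bvebvmb" → prefix "bvebv" already present; 2 new (m, b)
  "bveev" → prefix "bve" already present; 2 new (e, v)
  "bvebmvv" → prefix "bveb" already present; 3 new (m, v, v)
  "bvee" → prefix "bvee" already present; 0 new (none)
  "bvemve" → prefix "bve" already present; 3 new (m, v, e)
  "bvebemm" → prefix "bveb" already present; 3 new (e, m, m)
  "bvebmeeem" → prefix "bvebm" already present; 4 new (e, e, e, m)
  "bvem" → prefix "bvem" already present; 0 new (none)
  "bveemevbm" → prefix "bvee" already present; 5 new (m, e, v, b, m)
  "bvevmevv" → prefix "bvev" already present; 4 new (m, e, v, v)
  "bveemm" → prefix "bveem" already present; 1 new (m)
  "bvemebve" → prefix "bvem" already present; 4 new (e, b, v, e)
  "bveebbebbb" → prefix "bvee" already present; 6 new (b, b, e, b, b, b)
Total nodes = 8 + 0 + 2 + 2 + 2 + 3 + 0 + 3 + 3 + 4 + 0 + 5 + 4 + 1 + 4 + 6 = 47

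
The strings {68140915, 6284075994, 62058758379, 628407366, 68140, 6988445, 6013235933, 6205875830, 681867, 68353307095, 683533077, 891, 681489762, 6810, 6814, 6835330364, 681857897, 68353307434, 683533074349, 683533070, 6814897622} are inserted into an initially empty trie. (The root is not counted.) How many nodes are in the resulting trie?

80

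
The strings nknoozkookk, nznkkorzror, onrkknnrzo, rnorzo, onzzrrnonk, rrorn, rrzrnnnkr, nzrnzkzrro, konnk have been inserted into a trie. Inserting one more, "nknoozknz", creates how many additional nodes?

Walking "nknoozknz" from the root, the first 7 characters ("nknoozk") follow existing edges; "n" is the first miss.
So 9 − 7 = 2 new nodes.

2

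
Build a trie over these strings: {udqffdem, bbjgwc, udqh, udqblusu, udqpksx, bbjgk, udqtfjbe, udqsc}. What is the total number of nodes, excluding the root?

32

Count nodes per top-level branch (shared prefixes stored once):
  'b'-branch (bbjgk, bbjgwc): 7 nodes
  'u'-branch (udqblusu, udqffdem, udqh, udqpksx, udqsc, udqtfjbe): 25 nodes
Sum: 32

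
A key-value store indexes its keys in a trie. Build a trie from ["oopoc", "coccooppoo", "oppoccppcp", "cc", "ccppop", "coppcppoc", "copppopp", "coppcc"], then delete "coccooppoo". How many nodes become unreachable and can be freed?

After clearing the end-marker at "coccooppoo", prune upward until reaching a node still needed by another word.
The suffix "ccooppoo" (8 nodes) is used only by "coccooppoo"; the node for "co" still has the child "p", so pruning stops there.
Nodes removed: 8

8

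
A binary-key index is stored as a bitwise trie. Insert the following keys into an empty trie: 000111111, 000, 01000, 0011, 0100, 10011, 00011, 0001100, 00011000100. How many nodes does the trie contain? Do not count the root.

26

Trace insertions, counting only characters that open a new branch:
  "000111111" → 9 new (0, 0, 0, 1, 1, 1, 1, 1, 1)
  "000" → prefix "000" already present; 0 new (none)
  "01000" → prefix "0" already present; 4 new (1, 0, 0, 0)
  "0011" → prefix "00" already present; 2 new (1, 1)
  "0100" → prefix "0100" already present; 0 new (none)
  "10011" → 5 new (1, 0, 0, 1, 1)
  "00011" → prefix "00011" already present; 0 new (none)
  "0001100" → prefix "00011" already present; 2 new (0, 0)
  "00011000100" → prefix "0001100" already present; 4 new (0, 1, 0, 0)
Total nodes = 9 + 0 + 4 + 2 + 0 + 5 + 0 + 2 + 4 = 26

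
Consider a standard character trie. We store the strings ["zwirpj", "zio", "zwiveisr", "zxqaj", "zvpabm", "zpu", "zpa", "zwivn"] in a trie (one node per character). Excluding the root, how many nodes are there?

26

Trie structure (* marks end of a word):
(root)
└─ z
   ├─ i
   │  └─ o *
   ├─ p
   │  ├─ a *
   │  └─ u *
   ├─ v
   │  └─ p
   │     └─ a
   │        └─ b
   │           └─ m *
   ├─ w
   │  └─ i
   │     ├─ r
   │     │  └─ p
   │     │     └─ j *
   │     └─ v
   │        ├─ e
   │        │  └─ i
   │        │     └─ s
   │        │        └─ r *
   │        └─ n *
   └─ x
      └─ q
         └─ a
            └─ j *
Counting every labelled node above: 26.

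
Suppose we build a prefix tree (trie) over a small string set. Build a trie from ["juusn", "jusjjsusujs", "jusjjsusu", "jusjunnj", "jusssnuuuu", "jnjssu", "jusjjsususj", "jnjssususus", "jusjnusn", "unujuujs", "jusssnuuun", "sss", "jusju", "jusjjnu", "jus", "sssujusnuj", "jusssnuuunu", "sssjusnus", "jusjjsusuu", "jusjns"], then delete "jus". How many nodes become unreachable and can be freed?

0

Walk "jus" from the leaf back toward the root, removing each node that no remaining word uses.
Every node on "jus" is still needed (e.g. by "jusjjsusujs"), so nothing is freed.
Nodes removed: 0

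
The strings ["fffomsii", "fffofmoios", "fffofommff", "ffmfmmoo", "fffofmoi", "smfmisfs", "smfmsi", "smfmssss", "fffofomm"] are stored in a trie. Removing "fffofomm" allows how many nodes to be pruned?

0

A node on "fffofomm"'s path can go only if nothing else ends at it or branches off below it.
Every node on "fffofomm" is still needed (e.g. by "fffofommff"), so nothing is freed.
Nodes removed: 0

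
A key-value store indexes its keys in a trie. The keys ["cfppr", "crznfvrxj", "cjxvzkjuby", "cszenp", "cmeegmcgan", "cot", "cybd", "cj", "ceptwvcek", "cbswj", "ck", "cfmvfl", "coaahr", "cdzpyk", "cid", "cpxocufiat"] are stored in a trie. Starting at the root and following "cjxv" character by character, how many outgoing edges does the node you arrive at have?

Follow the path "cjxv" to its node, then look at its outgoing edges.
Characters that immediately follow "cjxv" among the stored strings: {z}.
That node has 1 child edge.

1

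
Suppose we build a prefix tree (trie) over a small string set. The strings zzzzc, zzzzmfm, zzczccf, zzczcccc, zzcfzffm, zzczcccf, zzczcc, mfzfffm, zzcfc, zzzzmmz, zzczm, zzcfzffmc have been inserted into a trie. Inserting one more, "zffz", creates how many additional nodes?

The longest prefix of "zffz" already in the trie is "z" (length 1).
Each of the 3 remaining characters creates one node.

3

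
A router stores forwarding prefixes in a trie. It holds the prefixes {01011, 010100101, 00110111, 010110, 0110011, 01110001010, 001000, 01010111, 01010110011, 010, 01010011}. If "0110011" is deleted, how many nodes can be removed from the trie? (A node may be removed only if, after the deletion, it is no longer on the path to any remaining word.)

After clearing the end-marker at "0110011", prune upward until reaching a node still needed by another word.
The suffix "0011" (4 nodes) is used only by "0110011"; the node for "011" still has the child "1", so pruning stops there.
Nodes removed: 4

4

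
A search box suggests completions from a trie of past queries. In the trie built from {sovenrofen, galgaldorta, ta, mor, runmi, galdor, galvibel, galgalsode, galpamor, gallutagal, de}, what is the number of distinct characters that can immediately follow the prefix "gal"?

Walk "gal" from the root, arriving at one node.
Distinct next characters after "gal": d, g, l, p, v.
That node has 5 child edges.

5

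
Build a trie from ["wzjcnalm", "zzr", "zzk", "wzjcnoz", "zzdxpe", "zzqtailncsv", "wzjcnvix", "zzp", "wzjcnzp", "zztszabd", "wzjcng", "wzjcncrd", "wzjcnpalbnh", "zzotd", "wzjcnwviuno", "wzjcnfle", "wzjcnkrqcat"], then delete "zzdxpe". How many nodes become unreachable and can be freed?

4

A node on "zzdxpe"'s path can go only if nothing else ends at it or branches off below it.
The suffix "dxpe" (4 nodes) is used only by "zzdxpe"; the node for "zz" still has the child "r", so pruning stops there.
Nodes removed: 4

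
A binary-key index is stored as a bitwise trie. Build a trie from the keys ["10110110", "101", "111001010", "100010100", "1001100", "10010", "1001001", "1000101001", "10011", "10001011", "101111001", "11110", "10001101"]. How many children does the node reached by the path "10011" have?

1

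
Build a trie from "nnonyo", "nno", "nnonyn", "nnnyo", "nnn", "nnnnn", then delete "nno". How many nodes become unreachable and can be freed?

0

Walk "nno" from the leaf back toward the root, removing each node that no remaining word uses.
Every node on "nno" is still needed (e.g. by "nnonyo"), so nothing is freed.
Nodes removed: 0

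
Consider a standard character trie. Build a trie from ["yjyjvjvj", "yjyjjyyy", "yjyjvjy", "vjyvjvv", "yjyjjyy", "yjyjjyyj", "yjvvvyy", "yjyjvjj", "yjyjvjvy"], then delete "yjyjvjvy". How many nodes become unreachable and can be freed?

1

After clearing the end-marker at "yjyjvjvy", prune upward until reaching a node still needed by another word.
The suffix "y" (1 node) is used only by "yjyjvjvy"; the node for "yjyjvjv" still has the child "j", so pruning stops there.
Nodes removed: 1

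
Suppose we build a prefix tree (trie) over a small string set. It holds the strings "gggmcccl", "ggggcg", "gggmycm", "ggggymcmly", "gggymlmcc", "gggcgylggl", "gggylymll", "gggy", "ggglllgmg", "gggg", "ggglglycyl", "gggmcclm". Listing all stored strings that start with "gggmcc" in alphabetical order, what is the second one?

gggmcclm

Words with prefix "gggmcc", in lexicographic order: "gggmcccl", "gggmcclm"
The 2nd is gggmcclm.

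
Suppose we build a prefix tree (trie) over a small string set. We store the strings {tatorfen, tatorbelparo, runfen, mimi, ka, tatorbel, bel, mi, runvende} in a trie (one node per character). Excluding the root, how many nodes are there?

Count nodes per top-level branch (shared prefixes stored once):
  'b'-branch (bel): 3 nodes
  'k'-branch (ka): 2 nodes
  'm'-branch (mi, mimi): 4 nodes
  'r'-branch (runfen, runvende): 11 nodes
  't'-branch (tatorbel, tatorbelparo, tatorfen): 15 nodes
Sum: 35

35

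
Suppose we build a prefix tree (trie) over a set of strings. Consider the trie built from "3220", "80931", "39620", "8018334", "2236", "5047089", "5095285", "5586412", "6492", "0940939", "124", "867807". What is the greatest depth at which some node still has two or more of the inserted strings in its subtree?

2

Equivalently: take the maximum, over all pairs, of their longest common prefix length.
"5047089" and "5095285" agree on "50" (2 characters) before diverging; nothing deeper is shared.
Longest shared-prefix length: 2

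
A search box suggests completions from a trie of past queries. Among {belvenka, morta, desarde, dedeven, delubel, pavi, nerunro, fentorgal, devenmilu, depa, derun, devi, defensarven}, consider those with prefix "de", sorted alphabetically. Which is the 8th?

DFS of the "de" subtree visits, in order: "dedeven", "defensarven", "delubel", "depa", "derun", "desarde", "devenmilu", "devi"
Position 8: devi

devi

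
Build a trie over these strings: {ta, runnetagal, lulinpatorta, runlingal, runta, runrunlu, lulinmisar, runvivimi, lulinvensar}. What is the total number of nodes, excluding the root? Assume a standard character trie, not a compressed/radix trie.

54

Trace insertions, counting only characters that open a new branch:
  "ta" → 2 new (t, a)
  "runnetagal" → 10 new (r, u, n, n, e, t, a, g, a, l)
  "lulinpatorta" → 12 new (l, u, l, i, n, p, a, t, o, r, t, a)
  "runlingal" → prefix "run" already present; 6 new (l, i, n, g, a, l)
  "runta" → prefix "run" already present; 2 new (t, a)
  "runrunlu" → prefix "run" already present; 5 new (r, u, n, l, u)
  "lulinmisar" → prefix "lulin" already present; 5 new (m, i, s, a, r)
  "runvivimi" → prefix "run" already present; 6 new (v, i, v, i, m, i)
  "lulinvensar" → prefix "lulin" already present; 6 new (v, e, n, s, a, r)
Total nodes = 2 + 10 + 12 + 6 + 2 + 5 + 5 + 6 + 6 = 54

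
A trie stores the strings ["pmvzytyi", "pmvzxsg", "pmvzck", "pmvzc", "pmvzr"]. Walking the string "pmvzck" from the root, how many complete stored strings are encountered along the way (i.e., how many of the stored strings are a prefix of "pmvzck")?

Walk "pmvzck" from the root; an end-of-word marker is hit whenever a stored word is a prefix of "pmvzck".
Prefixes of the query that are stored words: "pmvzc", "pmvzck"
Count: 2

2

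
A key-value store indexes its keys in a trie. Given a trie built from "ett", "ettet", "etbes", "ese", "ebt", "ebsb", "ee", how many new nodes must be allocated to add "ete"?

The longest prefix of "ete" already in the trie is "et" (length 2).
New nodes needed: |"ete"| − 2 = 3 − 2 = 1.

1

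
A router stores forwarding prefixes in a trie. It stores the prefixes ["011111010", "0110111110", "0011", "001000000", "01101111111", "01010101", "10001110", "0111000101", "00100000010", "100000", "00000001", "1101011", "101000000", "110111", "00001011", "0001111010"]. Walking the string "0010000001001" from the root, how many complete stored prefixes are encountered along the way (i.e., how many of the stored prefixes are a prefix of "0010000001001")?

Check each prefix of "0010000001001" against the stored set — each match is an end-marker on the path.
Prefixes of the query that are stored words: "001000000", "00100000010"
Count: 2

2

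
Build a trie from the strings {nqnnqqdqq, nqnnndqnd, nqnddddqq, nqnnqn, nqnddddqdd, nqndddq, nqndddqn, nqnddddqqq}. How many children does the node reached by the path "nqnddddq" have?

2

The children of the "nqnddddq" node are the distinct next characters among strings starting with "nqnddddq".
Distinct next characters after "nqnddddq": d, q.
That node has 2 child edges.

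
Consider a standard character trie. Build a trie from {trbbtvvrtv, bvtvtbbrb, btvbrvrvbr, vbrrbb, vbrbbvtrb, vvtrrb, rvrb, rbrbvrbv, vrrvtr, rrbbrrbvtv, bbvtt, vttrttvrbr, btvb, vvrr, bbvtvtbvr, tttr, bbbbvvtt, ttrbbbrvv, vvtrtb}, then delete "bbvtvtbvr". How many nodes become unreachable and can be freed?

Walk "bbvtvtbvr" from the leaf back toward the root, removing each node that no remaining word uses.
The suffix "vtbvr" (5 nodes) is used only by "bbvtvtbvr"; the node for "bbvt" still has the child "t", so pruning stops there.
Nodes removed: 5

5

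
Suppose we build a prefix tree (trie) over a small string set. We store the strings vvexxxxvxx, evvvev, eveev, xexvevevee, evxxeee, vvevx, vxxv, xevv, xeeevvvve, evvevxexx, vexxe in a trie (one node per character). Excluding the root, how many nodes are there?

58

For each word, the new-node count is its length minus the longest prefix already in the trie:
  "vvexxxxvxx" → 10 new (v, v, e, x, x, x, x, v, x, x)
  "evvvev" → 6 new (e, v, v, v, e, v)
  "eveev" → prefix "ev" already present; 3 new (e, e, v)
  "xexvevevee" → 10 new (x, e, x, v, e, v, e, v, e, e)
  "evxxeee" → prefix "ev" already present; 5 new (x, x, e, e, e)
  "vvevx" → prefix "vve" already present; 2 new (v, x)
  "vxxv" → prefix "v" already present; 3 new (x, x, v)
  "xevv" → prefix "xe" already present; 2 new (v, v)
  "xeeevvvve" → prefix "xe" already present; 7 new (e, e, v, v, v, v, e)
  "evvevxexx" → prefix "evv" already present; 6 new (e, v, x, e, x, x)
  "vexxe" → prefix "v" already present; 4 new (e, x, x, e)
Total nodes = 10 + 6 + 3 + 10 + 5 + 2 + 3 + 2 + 7 + 6 + 4 = 58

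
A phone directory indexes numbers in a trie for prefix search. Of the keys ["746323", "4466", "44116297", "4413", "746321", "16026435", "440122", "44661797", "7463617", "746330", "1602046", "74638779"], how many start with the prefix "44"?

5

Walk to "44"; the words in its subtree are exactly those with that prefix.
Words under "44": 440122, 44116297, 4413, 4466, 44661797
Count: 5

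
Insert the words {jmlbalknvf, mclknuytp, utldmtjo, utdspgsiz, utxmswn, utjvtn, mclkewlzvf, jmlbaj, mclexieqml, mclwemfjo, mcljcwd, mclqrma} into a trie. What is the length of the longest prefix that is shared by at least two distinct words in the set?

Look for the deepest trie node that still has at least two words in its subtree.
"jmlbaj" and "jmlbalknvf" agree on "jmlba" (5 characters) before diverging; nothing deeper is shared.
Longest shared-prefix length: 5

5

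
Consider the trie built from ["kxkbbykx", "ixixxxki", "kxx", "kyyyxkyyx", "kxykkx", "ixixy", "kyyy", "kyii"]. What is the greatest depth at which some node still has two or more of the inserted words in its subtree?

4

Look for the deepest trie node that still has at least two words in its subtree.
e.g. "ixixxxki" and "ixixy" share the prefix "ixix" of length 4; no pair shares a longer one.
Longest shared-prefix length: 4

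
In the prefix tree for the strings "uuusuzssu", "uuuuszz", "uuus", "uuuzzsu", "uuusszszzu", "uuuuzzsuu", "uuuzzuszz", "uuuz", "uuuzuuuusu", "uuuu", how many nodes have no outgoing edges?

7

Leaves are exactly the stored words that no other stored word extends.
Those words: "uuusszszzu", "uuusuzssu", "uuuuszz", "uuuuzzsuu", "uuuzuuuusu", "uuuzzsu", "uuuzzuszz"
Leaf count: 7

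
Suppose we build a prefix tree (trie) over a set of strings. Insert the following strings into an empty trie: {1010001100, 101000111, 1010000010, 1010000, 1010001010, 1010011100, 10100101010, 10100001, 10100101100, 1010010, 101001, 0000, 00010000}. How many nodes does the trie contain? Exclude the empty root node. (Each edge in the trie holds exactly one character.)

For each word, the new-node count is its length minus the longest prefix already in the trie:
  "1010001100" → 10 new (1, 0, 1, 0, 0, 0, 1, 1, 0, 0)
  "101000111" → prefix "10100011" already present; 1 new (1)
  "1010000010" → prefix "101000" already present; 4 new (0, 0, 1, 0)
  "1010000" → prefix "1010000" already present; 0 new (none)
  "1010001010" → prefix "1010001" already present; 3 new (0, 1, 0)
  "1010011100" → prefix "10100" already present; 5 new (1, 1, 1, 0, 0)
  "10100101010" → prefix "101001" already present; 5 new (0, 1, 0, 1, 0)
  "10100001" → prefix "1010000" already present; 1 new (1)
  "10100101100" → prefix "10100101" already present; 3 new (1, 0, 0)
  "1010010" → prefix "1010010" already present; 0 new (none)
  "101001" → prefix "101001" already present; 0 new (none)
  "0000" → 4 new (0, 0, 0, 0)
  "00010000" → prefix "000" already present; 5 new (1, 0, 0, 0, 0)
Total nodes = 10 + 1 + 4 + 0 + 3 + 5 + 5 + 1 + 3 + 0 + 0 + 4 + 5 = 41

41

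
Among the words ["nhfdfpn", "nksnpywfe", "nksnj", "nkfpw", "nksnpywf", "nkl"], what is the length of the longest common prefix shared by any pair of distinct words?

8

The deepest shared node is where two words last agree before diverging.
e.g. "nksnpywf" and "nksnpywfe" share the prefix "nksnpywf" of length 8; no pair shares a longer one.
Longest shared-prefix length: 8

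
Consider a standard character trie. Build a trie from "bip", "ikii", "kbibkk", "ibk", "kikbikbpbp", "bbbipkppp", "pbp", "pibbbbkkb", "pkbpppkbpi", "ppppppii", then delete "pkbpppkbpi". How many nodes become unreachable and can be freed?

9

Walk "pkbpppkbpi" from the leaf back toward the root, removing each node that no remaining word uses.
The suffix "kbpppkbpi" (9 nodes) is used only by "pkbpppkbpi"; the node for "p" still has the child "b", so pruning stops there.
Nodes removed: 9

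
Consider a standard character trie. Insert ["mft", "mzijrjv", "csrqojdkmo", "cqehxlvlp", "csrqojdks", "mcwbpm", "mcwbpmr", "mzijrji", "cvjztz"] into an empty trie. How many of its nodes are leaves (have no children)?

8

A leaf is a node with no children — equivalently, the end of a word that is not a proper prefix of any other stored word.
Those words: "cqehxlvlp", "csrqojdkmo", "csrqojdks", "cvjztz", "mcwbpmr", "mft", "mzijrji", "mzijrjv"
Leaf count: 8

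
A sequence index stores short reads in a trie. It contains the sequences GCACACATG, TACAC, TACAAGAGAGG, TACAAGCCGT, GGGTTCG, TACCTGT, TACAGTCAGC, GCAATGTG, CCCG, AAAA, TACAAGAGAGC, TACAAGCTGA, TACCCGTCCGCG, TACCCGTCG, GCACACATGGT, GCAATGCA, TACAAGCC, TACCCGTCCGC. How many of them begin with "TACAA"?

Walk to "TACAA"; the words in its subtree are exactly those with that prefix.
Words under "TACAA": TACAAGAGAGC, TACAAGAGAGG, TACAAGCC, TACAAGCCGT, TACAAGCTGA
Count: 5

5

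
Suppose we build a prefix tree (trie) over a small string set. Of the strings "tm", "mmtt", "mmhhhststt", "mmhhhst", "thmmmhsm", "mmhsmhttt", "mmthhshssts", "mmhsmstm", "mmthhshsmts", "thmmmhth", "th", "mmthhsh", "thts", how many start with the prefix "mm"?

8

Traverse to the node for "mm", then collect every word in that subtree.
Words under "mm": mmhhhst, mmhhhststt, mmhsmhttt, mmhsmstm, mmthhsh, mmthhshsmts, mmthhshssts, mmtt
Count: 8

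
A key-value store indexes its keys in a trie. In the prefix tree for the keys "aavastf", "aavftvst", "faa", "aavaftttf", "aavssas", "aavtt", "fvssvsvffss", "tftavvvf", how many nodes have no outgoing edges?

Leaves are exactly the stored words that no other stored word extends.
Those words: "aavaftttf", "aavastf", "aavftvst", "aavssas", "aavtt", "faa", "fvssvsvffss", "tftavvvf"
Leaf count: 8

8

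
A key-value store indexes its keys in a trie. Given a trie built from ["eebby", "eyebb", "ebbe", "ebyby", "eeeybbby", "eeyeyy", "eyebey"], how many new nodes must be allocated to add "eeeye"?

1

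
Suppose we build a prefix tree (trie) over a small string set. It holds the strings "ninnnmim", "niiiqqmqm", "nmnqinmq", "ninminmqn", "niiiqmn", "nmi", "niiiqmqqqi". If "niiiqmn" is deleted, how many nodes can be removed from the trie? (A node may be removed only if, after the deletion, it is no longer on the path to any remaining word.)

1

A node on "niiiqmn"'s path can go only if nothing else ends at it or branches off below it.
The suffix "n" (1 node) is used only by "niiiqmn"; the node for "niiiqm" still has the child "q", so pruning stops there.
Nodes removed: 1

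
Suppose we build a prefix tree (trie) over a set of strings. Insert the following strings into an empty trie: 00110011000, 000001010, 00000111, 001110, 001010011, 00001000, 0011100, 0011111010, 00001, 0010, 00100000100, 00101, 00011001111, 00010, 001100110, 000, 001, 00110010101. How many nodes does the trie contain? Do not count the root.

Count nodes per top-level branch (shared prefixes stored once):
  '0'-branch (000, 000001010, 00000111, 00001, 00001000, 00010, 00011001111, 001, 0010, 00100000100, 00101, 001010011, 00110010101, 001100110, 00110011000, 001110, 0011100, 0011111010): 58 nodes
Sum: 58

58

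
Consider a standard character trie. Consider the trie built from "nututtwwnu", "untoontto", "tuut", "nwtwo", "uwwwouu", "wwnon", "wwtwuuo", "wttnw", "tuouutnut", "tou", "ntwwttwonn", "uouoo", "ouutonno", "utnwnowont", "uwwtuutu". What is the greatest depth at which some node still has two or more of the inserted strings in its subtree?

Equivalently: take the maximum, over all pairs, of their longest common prefix length.
"uwwtuutu" and "uwwwouu" agree on "uww" (3 characters) before diverging; nothing deeper is shared.
Longest shared-prefix length: 3

3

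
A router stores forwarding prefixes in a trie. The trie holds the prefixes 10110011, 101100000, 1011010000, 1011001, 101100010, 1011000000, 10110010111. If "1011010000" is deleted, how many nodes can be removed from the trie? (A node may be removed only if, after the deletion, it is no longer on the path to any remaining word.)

5

After clearing the end-marker at "1011010000", prune upward until reaching a node still needed by another word.
The suffix "10000" (5 nodes) is used only by "1011010000"; the node for "10110" still has the child "0", so pruning stops there.
Nodes removed: 5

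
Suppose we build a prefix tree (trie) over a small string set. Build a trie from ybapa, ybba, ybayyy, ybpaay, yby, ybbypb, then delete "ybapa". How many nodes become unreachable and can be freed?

After clearing the end-marker at "ybapa", prune upward until reaching a node still needed by another word.
The suffix "pa" (2 nodes) is used only by "ybapa"; the node for "yba" still has the child "y", so pruning stops there.
Nodes removed: 2

2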